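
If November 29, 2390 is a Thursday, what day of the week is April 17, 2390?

Count forward from the earlier date (April 17, 2390) to the later (November 29, 2390):
April 2390: 30 − 17 = 13 days remain.
Then May (31), June (30), July (31), August (31), September (30), October (31): 31 + 30 + 31 + 31 + 30 + 31 = 184 days.
November 1–29, 2390: 29 days.
Total: 13 + 184 + 29 = 226 days.
226 mod 7 = 2, so 2 days before Thursday is Tuesday.

Tuesday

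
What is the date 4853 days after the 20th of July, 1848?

the 2nd of November, 1861

Count 4853 days after July 20, 1848:
Day-of-year of July 20, 1848: 202.
Day-of-year of November 2, 1861: 306.
1848 has 366 days, so 366 − 202 = 164 days remain in 1848.
Full years 1849–1860: 9 common + 3 leap = 9×365 + 3×366 = 4383 days.
Total: 164 + 4383 + 306 = 4853 days.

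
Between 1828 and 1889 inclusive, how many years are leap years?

Years divisible by 4: 1828, 1832, …, 1888 — 16 in all.
No century exceptions apply. Count: 16.

16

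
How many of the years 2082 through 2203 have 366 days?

Years divisible by 4: 2084, 2088, …, 2200 — 30 in all.
Of these, 2100, 2200 are divisible by 100 but not 400, so not leap.
Leap years: 30 − 2 = 28.

28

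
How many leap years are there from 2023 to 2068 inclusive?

Years divisible by 4 in [2023, 2068]: 2024, 2028, 2032, 2036, 2040, 2044, 2048, 2052, 2056, 2060, 2064, 2068.
No century exceptions apply. Count: 12.

12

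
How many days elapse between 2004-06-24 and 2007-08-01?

1133

Day-of-year of June 24, 2004: 176.
Day-of-year of August 1, 2007: 213.
2004 has 366 days, so 366 − 176 = 190 days remain in 2004.
Full years: 2005: 365; 2006: 365. Sum = 730.
Total: 190 + 730 + 213 = 1133 days.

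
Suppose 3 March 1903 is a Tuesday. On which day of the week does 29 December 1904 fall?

Thursday

March 3, 1903 → March 3, 1904: 366 days (1904 is a leap year).
March 1904: 31 − 3 = 28 days remain.
Then April (30), May (31), June (30), July (31), August (31), September (30), October (31), November (30): 30 + 31 + 30 + 31 + 31 + 30 + 31 + 30 = 244 days.
December 1–29, 1904: 29 days.
Residual: 301 days.
Total: 667 days.
667 mod 7 = 2, so 2 days after Tuesday is Thursday.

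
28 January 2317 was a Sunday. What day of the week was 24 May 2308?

Count forward from the earlier date (May 24, 2308) to the later (January 28, 2317):
From May 24, 2308 to May 24, 2316: 8 years, of which 2 contain a Feb 29 — 6×365 + 2×366 = 2922 days.
May 2316: 31 − 24 = 7 days remain.
Then June (30), July (31), August (31), September (30), October (31), November (30), December (31): 30 + 31 + 31 + 30 + 31 + 30 + 31 = 214 days.
January 1–28, 2317: 28 days.
Residual: 249 days.
Total: 3171 days.
3171 is a multiple of 7, so 24 May 2308 falls on the same weekday: Sunday.

Sunday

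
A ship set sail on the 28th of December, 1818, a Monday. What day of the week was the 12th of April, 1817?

Saturday

Count forward from the earlier date (April 12, 1817) to the later (December 28, 1818):
April 12, 1817 → April 12, 1818: 365 days.
April 1818: 30 − 12 = 18 days remain.
Then May (31), June (30), July (31), August (31), September (30), October (31), November (30): 31 + 30 + 31 + 31 + 30 + 31 + 30 = 214 days.
December 1–28, 1818: 28 days.
Residual: 260 days.
Total: 625 days.
625 mod 7 = 2, so 2 days before Monday is Saturday.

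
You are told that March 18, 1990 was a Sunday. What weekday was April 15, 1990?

March 1990: 31 − 18 = 13 days remain.
April 1–15, 1990: 15 days.
Total: 13 + 15 = 28 days.
28 is a multiple of 7, so April 15, 1990 falls on the same weekday: Sunday.

Sunday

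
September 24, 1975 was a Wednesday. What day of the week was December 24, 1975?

Wednesday

September 1975: 30 − 24 = 6 days remain.
Then October (31), November (30): 31 + 30 = 61 days.
December 1–24, 1975: 24 days.
Total: 6 + 61 + 24 = 91 days.
91 is a multiple of 7, so December 24, 1975 falls on the same weekday: Wednesday.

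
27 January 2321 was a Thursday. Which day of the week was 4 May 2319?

Count forward from the earlier date (May 4, 2319) to the later (January 27, 2321):
May 2319: 31 − 4 = 27 days remain.
Then 19 full months totalling 580 days.
January 1–27, 2321: 27 days.
Total: 27 + 580 + 27 = 634 days.
634 mod 7 = 4, so 4 days before Thursday is Sunday.

Sunday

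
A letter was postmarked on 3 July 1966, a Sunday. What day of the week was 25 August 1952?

Monday

Count forward from the earlier date (August 25, 1952) to the later (July 3, 1966):
Day-of-year of August 25, 1952: 238.
Day-of-year of July 3, 1966: 184.
1952 has 366 days, so 366 − 238 = 128 days remain in 1952.
Full years 1953–1965: 10 common + 3 leap = 10×365 + 3×366 = 4748 days.
Total: 128 + 4748 + 184 = 5060 days.
5060 mod 7 = 6, so 6 days before Sunday is Monday.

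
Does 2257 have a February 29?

2257 is not a leap year.

No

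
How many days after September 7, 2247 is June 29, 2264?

From September 7, 2247 to September 7, 2263: 16 years, of which 4 contain a Feb 29 — 12×365 + 4×366 = 5844 days.
September 2263: 30 − 7 = 23 days remain.
Then October (31), November (30), December (31), January (31), February 2264 (29), March (31), April (30), May (31): 31 + 30 + 31 + 31 + 29 + 31 + 30 + 31 = 244 days.
June 1–29, 2264: 29 days.
Residual: 296 days.
Total: 6140 days.

6140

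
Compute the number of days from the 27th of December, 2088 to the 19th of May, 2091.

Day-of-year of December 27, 2088: 362.
Day-of-year of May 19, 2091: 139.
2088 has 366 days, so 366 − 362 = 4 days remain in 2088.
Full years: 2089: 365; 2090: 365. Sum = 730.
Total: 4 + 730 + 139 = 873 days.

873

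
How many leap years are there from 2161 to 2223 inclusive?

14

Years divisible by 4: 2164, 2168, …, 2220 — 15 in all.
Of these, 2200 is divisible by 100 but not 400, so not leap.
Leap years: 15 − 1 = 14.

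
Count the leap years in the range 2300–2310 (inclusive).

Years divisible by 4 in [2300, 2310]: 2300, 2304, 2308.
Of these, 2300 is divisible by 100 but not 400, so not leap.
Leap years: 3 − 1 = 2.

2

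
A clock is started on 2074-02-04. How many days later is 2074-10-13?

251

February 2074: 28 − 4 = 24 days remain (2074 is not a leap year, so February has 28 days).
Then March (31), April (30), May (31), June (30), July (31), August (31), September (30): 31 + 30 + 31 + 30 + 31 + 31 + 30 = 214 days.
October 1–13, 2074: 13 days.
Total: 24 + 214 + 13 = 251 days.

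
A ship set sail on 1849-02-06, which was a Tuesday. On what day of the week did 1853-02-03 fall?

Thursday

February 6, 1849 → February 6, 1850: 365 days.
February 6, 1850 → February 6, 1851: 365 days.
February 6, 1851 → February 6, 1852: 365 days.
February 1852: 29 − 6 = 23 days remain (1852 is a leap year, so February has 29 days).
Then 11 full months totalling 337 days.
February 1–3, 1853: 3 days (1853 is not a leap year).
Residual: 363 days.
Total: 1458 days.
1458 mod 7 = 2, so 2 days after Tuesday is Thursday.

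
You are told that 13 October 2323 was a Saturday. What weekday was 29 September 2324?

Monday

October 2323: 31 − 13 = 18 days remain.
Then 10 full months totalling 305 days.
September 1–29, 2324: 29 days.
Residual: 352 days.
Total: 352 days.
352 mod 7 = 2, so 2 days after Saturday is Monday.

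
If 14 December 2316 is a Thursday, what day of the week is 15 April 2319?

December 14, 2316 → December 14, 2317: 365 days.
December 14, 2317 → December 14, 2318: 365 days.
December 2318: 31 − 14 = 17 days remain.
Then January (31), February 2319 (28), March (31): 31 + 28 + 31 = 90 days.
April 1–15, 2319: 15 days.
Residual: 122 days.
Total: 852 days.
852 mod 7 = 5, so 5 days after Thursday is Tuesday.

Tuesday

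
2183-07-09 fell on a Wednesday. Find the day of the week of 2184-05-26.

Day-of-year of July 9, 2183: 190.
Day-of-year of May 26, 2184: 147.
2183 has 365 days, so 365 − 190 = 175 days remain in 2183.
Total: 175 + 147 = 322 days.
322 is a multiple of 7, so 2184-05-26 falls on the same weekday: Wednesday.

Wednesday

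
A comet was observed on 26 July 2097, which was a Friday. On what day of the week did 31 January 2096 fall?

Tuesday

Count forward from the earlier date (January 31, 2096) to the later (July 26, 2097):
Day-of-year of January 31, 2096: 31.
Day-of-year of July 26, 2097: 207.
2096 has 366 days, so 366 − 31 = 335 days remain in 2096.
Total: 335 + 207 = 542 days.
542 mod 7 = 3, so 3 days before Friday is Tuesday.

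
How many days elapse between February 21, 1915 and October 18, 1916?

605

Day-of-year of February 21, 1915: 52.
Day-of-year of October 18, 1916: 292.
1915 has 365 days, so 365 − 52 = 313 days remain in 1915.
Total: 313 + 292 = 605 days.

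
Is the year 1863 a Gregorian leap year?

1863 is not a leap year.

No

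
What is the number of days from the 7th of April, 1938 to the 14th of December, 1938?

251

April 1938: 30 − 7 = 23 days remain.
Then May (31), June (30), July (31), August (31), September (30), October (31), November (30): 31 + 30 + 31 + 31 + 30 + 31 + 30 = 214 days.
December 1–14, 1938: 14 days.
Total: 23 + 214 + 14 = 251 days.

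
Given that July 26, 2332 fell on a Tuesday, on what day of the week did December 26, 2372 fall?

Tuesday

From July 26, 2332 to July 26, 2372: 40 years, of which 10 contain a Feb 29 — 30×365 + 10×366 = 14610 days.
July 2372: 31 − 26 = 5 days remain.
Then August (31), September (30), October (31), November (30): 31 + 30 + 31 + 30 = 122 days.
December 1–26, 2372: 26 days.
Residual: 153 days.
Total: 14763 days.
14763 is a multiple of 7, so December 26, 2372 falls on the same weekday: Tuesday.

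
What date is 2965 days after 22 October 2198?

5 December 2206

Count 2965 days after October 22, 2198:
From October 22, 2198 to October 22, 2206: 8 years, of which 1 contains a Feb 29 — 7×365 + 1×366 = 2921 days.
(2200 is not a leap year (divisible by 100 but not 400).)
October 2206: 31 − 22 = 9 days remain.
Then November (30): 30 days.
December 1–5, 2206: 5 days.
Residual: 44 days.
Total: 2965 days.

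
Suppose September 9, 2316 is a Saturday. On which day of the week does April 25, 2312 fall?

Thursday

Count forward from the earlier date (April 25, 2312) to the later (September 9, 2316):
April 25, 2312 → April 25, 2313: 365 days.
April 25, 2313 → April 25, 2314: 365 days.
April 25, 2314 → April 25, 2315: 365 days.
April 25, 2315 → April 25, 2316: 366 days (2316 is a leap year).
April 2316: 30 − 25 = 5 days remain.
Then May (31), June (30), July (31), August (31): 31 + 30 + 31 + 31 = 123 days.
September 1–9, 2316: 9 days.
Residual: 137 days.
Total: 1598 days.
1598 mod 7 = 2, so 2 days before Saturday is Thursday.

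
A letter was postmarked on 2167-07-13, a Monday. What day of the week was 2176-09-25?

Day-of-year of July 13, 2167: 194.
Day-of-year of September 25, 2176: 269.
2167 has 365 days, so 365 − 194 = 171 days remain in 2167.
Full years 2168–2175: 6 common + 2 leap = 6×365 + 2×366 = 2922 days.
Total: 171 + 2922 + 269 = 3362 days.
3362 mod 7 = 2, so 2 days after Monday is Wednesday.

Wednesday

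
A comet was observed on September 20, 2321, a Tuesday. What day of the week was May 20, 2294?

Count forward from the earlier date (May 20, 2294) to the later (September 20, 2321):
From May 20, 2294 to May 20, 2321: 27 years, of which 6 contain a Feb 29 — 21×365 + 6×366 = 9861 days.
(2300 is not a leap year (divisible by 100 but not 400).)
May 2321: 31 − 20 = 11 days remain.
Then June (30), July (31), August (31): 30 + 31 + 31 = 92 days.
September 1–20, 2321: 20 days.
Residual: 123 days.
Total: 9984 days.
9984 mod 7 = 2, so 2 days before Tuesday is Sunday.

Sunday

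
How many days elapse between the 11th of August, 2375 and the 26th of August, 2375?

Within August 2375: 26 − 11 = 15 days.

15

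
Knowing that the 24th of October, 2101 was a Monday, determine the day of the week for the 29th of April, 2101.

Count forward from the earlier date (April 29, 2101) to the later (October 24, 2101):
April 2101: 30 − 29 = 1 day remains.
Then May (31), June (30), July (31), August (31), September (30): 31 + 30 + 31 + 31 + 30 = 153 days.
October 1–24, 2101: 24 days.
Total: 1 + 153 + 24 = 178 days.
178 mod 7 = 3, so 3 days before Monday is Friday.

Friday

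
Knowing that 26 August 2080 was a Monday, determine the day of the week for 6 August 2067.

Saturday

Count forward from the earlier date (August 6, 2067) to the later (August 26, 2080):
From August 6, 2067 to August 6, 2080: 13 years, of which 4 contain a Feb 29 — 9×365 + 4×366 = 4749 days.
Within August 2080: 26 − 6 = 20 days.
Total: 4769 days.
4769 mod 7 = 2, so 2 days before Monday is Saturday.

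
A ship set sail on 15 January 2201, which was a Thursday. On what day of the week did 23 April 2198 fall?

Monday

Count forward from the earlier date (April 23, 2198) to the later (January 15, 2201):
Day-of-year of April 23, 2198: 113.
Day-of-year of January 15, 2201: 15.
2198 has 365 days, so 365 − 113 = 252 days remain in 2198.
Full years: 2199: 365; 2200: 365. Sum = 730.
Total: 252 + 730 + 15 = 997 days.
997 mod 7 = 3, so 3 days before Thursday is Monday.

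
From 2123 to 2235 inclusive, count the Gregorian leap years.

Years divisible by 4: 2124, 2128, …, 2232 — 28 in all.
Of these, 2200 is divisible by 100 but not 400, so not leap.
Leap years: 28 − 1 = 27.

27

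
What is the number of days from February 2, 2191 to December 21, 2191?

322

February 2191: 28 − 2 = 26 days remain (2191 is not a leap year, so February has 28 days).
Then 9 full months totalling 275 days.
December 1–21, 2191: 21 days.
Total: 26 + 275 + 21 = 322 days.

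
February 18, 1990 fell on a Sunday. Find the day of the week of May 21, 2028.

Day-of-year of February 18, 1990: 49.
Day-of-year of May 21, 2028: 142.
1990 has 365 days, so 365 − 49 = 316 days remain in 1990.
Full years 1991–2027: 28 common + 9 leap = 28×365 + 9×366 = 13514 days.
Total: 316 + 13514 + 142 = 13972 days.
13972 is a multiple of 7, so May 21, 2028 falls on the same weekday: Sunday.

Sunday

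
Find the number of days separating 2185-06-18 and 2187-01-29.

590

June 2185: 30 − 18 = 12 days remain.
Then 18 full months totalling 549 days.
January 1–29, 2187: 29 days.
Total: 12 + 549 + 29 = 590 days.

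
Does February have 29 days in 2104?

2104 is a leap year.

Yes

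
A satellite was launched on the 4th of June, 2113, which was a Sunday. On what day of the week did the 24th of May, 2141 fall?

Wednesday

From June 4, 2113 to June 4, 2140: 27 years, of which 7 contain a Feb 29 — 20×365 + 7×366 = 9862 days.
June 2140: 30 − 4 = 26 days remain.
Then 10 full months totalling 304 days.
May 1–24, 2141: 24 days.
Residual: 354 days.
Total: 10216 days.
10216 mod 7 = 3, so 3 days after Sunday is Wednesday.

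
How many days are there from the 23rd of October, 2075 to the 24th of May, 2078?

944

Day-of-year of October 23, 2075: 296.
Day-of-year of May 24, 2078: 144.
2075 has 365 days, so 365 − 296 = 69 days remain in 2075.
Full years: 2076: 366; 2077: 365. Sum = 731.
Total: 69 + 731 + 144 = 944 days.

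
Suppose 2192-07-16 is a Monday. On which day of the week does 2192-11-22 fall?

Thursday

July 2192: 31 − 16 = 15 days remain.
Then August (31), September (30), October (31): 31 + 30 + 31 = 92 days.
November 1–22, 2192: 22 days.
Total: 15 + 92 + 22 = 129 days.
129 mod 7 = 3, so 3 days after Monday is Thursday.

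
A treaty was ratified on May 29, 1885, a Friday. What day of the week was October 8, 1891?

Thursday

Day-of-year of May 29, 1885: 149.
Day-of-year of October 8, 1891: 281.
1885 has 365 days, so 365 − 149 = 216 days remain in 1885.
Full years: 1886: 365; 1887: 365; 1888: 366; 1889: 365; 1890: 365. Sum = 1826.
Total: 216 + 1826 + 281 = 2323 days.
2323 mod 7 = 6, so 6 days after Friday is Thursday.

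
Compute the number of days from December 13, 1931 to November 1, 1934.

1054

December 13, 1931 → December 13, 1932: 366 days (1932 is a leap year).
December 13, 1932 → December 13, 1933: 365 days.
December 1933: 31 − 13 = 18 days remain.
Then 10 full months totalling 304 days.
November 1, 1934: 1 day.
Residual: 323 days.
Total: 1054 days.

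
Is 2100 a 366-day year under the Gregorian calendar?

2100 is not a leap year (divisible by 100 but not 400).

No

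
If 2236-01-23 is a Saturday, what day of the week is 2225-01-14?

Count forward from the earlier date (January 14, 2225) to the later (January 23, 2236):
From January 14, 2225 to January 14, 2236: 11 years, of which 2 contain a Feb 29 — 9×365 + 2×366 = 4017 days.
Within January 2236: 23 − 14 = 9 days.
Total: 4026 days.
4026 mod 7 = 1, so 1 day before Saturday is Friday.

Friday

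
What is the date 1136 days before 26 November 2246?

17 October 2243

Count 1136 days before November 26, 2246:
Day-of-year of October 17, 2243: 290.
Day-of-year of November 26, 2246: 330.
2243 has 365 days, so 365 − 290 = 75 days remain in 2243.
Full years: 2244: 366; 2245: 365. Sum = 731.
Total: 75 + 731 + 330 = 1136 days.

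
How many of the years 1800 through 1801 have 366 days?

0

Years divisible by 4 in [1800, 1801]: 1800.
Of these, 1800 is divisible by 100 but not 400, so not leap.
Leap years: 1 − 1 = 0.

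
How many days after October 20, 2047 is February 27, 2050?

861

October 20, 2047 → October 20, 2048: 366 days (2048 is a leap year).
October 20, 2048 → October 20, 2049: 365 days.
October 2049: 31 − 20 = 11 days remain.
Then November (30), December (31), January (31): 30 + 31 + 31 = 92 days.
February 1–27, 2050: 27 days (2050 is not a leap year).
Residual: 130 days.
Total: 861 days.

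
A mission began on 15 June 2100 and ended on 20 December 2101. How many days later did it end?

553

June 2100: 30 − 15 = 15 days remain.
Then 17 full months totalling 518 days.
December 1–20, 2101: 20 days.
Total: 15 + 518 + 20 = 553 days.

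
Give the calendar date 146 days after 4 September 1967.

28 January 1968

Count 146 days after September 4, 1967:
September 1967: 30 − 4 = 26 days remain.
Then October (31), November (30), December (31): 31 + 30 + 31 = 92 days.
January 1–28, 1968: 28 days.
Residual: 146 days.
Total: 146 days.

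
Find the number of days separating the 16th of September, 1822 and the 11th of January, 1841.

From September 16, 1822 to September 16, 1840: 18 years, of which 5 contain a Feb 29 — 13×365 + 5×366 = 6575 days.
September 1840: 30 − 16 = 14 days remain.
Then October (31), November (30), December (31): 31 + 30 + 31 = 92 days.
January 1–11, 1841: 11 days.
Residual: 117 days.
Total: 6692 days.

6692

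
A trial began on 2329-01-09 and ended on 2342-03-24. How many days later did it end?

From January 9, 2329 to January 9, 2342: 13 years, of which 3 contain a Feb 29 — 10×365 + 3×366 = 4748 days.
January 2342: 31 − 9 = 22 days remain.
Then February 2342 (28): 28 days.
March 1–24, 2342: 24 days.
Residual: 74 days.
Total: 4822 days.

4822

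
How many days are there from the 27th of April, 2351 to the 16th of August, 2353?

April 2351: 30 − 27 = 3 days remain.
Then 27 full months totalling 823 days.
August 1–16, 2353: 16 days.
Total: 3 + 823 + 16 = 842 days.

842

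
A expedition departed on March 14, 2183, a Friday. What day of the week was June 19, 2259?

Sunday

From March 14, 2183 to March 14, 2259: 76 years, of which 18 contain a Feb 29 — 58×365 + 18×366 = 27758 days.
(2200 is not a leap year (divisible by 100 but not 400).)
March 2259: 31 − 14 = 17 days remain.
Then April (30), May (31): 30 + 31 = 61 days.
June 1–19, 2259: 19 days.
Residual: 97 days.
Total: 27855 days.
27855 mod 7 = 2, so 2 days after Friday is Sunday.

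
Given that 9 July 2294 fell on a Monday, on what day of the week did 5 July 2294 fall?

Thursday

Count forward from the earlier date (July 5, 2294) to the later (July 9, 2294):
Within July 2294: 9 − 5 = 4 days.
4 mod 7 = 4, so 4 days before Monday is Thursday.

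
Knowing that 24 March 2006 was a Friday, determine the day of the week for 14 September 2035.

Friday

From March 24, 2006 to March 24, 2035: 29 years, of which 7 contain a Feb 29 — 22×365 + 7×366 = 10592 days.
March 2035: 31 − 24 = 7 days remain.
Then April (30), May (31), June (30), July (31), August (31): 30 + 31 + 30 + 31 + 31 = 153 days.
September 1–14, 2035: 14 days.
Residual: 174 days.
Total: 10766 days.
10766 is a multiple of 7, so 14 September 2035 falls on the same weekday: Friday.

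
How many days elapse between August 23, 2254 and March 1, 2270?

5669

Day-of-year of August 23, 2254: 235.
Day-of-year of March 1, 2270: 60.
2254 has 365 days, so 365 − 235 = 130 days remain in 2254.
Full years 2255–2269: 11 common + 4 leap = 11×365 + 4×366 = 5479 days.
Total: 130 + 5479 + 60 = 5669 days.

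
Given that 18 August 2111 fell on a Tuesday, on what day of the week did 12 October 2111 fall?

August 2111: 31 − 18 = 13 days remain.
Then September (30): 30 days.
October 1–12, 2111: 12 days.
Total: 13 + 30 + 12 = 55 days.
55 mod 7 = 6, so 6 days after Tuesday is Monday.

Monday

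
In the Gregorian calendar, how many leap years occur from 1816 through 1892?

Years divisible by 4: 1816, 1820, …, 1892 — 20 in all.
No century exceptions apply. Count: 20.

20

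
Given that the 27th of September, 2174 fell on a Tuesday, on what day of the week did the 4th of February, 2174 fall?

Friday

Count forward from the earlier date (February 4, 2174) to the later (September 27, 2174):
February 2174: 28 − 4 = 24 days remain (2174 is not a leap year, so February has 28 days).
Then March (31), April (30), May (31), June (30), July (31), August (31): 31 + 30 + 31 + 30 + 31 + 31 = 184 days.
September 1–27, 2174: 27 days.
Total: 24 + 184 + 27 = 235 days.
235 mod 7 = 4, so 4 days before Tuesday is Friday.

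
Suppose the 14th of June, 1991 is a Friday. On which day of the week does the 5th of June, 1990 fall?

Count forward from the earlier date (June 5, 1990) to the later (June 14, 1991):
June 5, 1990 → June 5, 1991: 365 days.
Within June 1991: 14 − 5 = 9 days.
Total: 374 days.
374 mod 7 = 3, so 3 days before Friday is Tuesday.

Tuesday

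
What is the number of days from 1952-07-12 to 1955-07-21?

1104

Day-of-year of July 12, 1952: 194.
Day-of-year of July 21, 1955: 202.
1952 has 366 days, so 366 − 194 = 172 days remain in 1952.
Full years: 1953: 365; 1954: 365. Sum = 730.
Total: 172 + 730 + 202 = 1104 days.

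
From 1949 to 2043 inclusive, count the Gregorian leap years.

23

Years divisible by 4: 1952, 1956, …, 2040 — 23 in all.
2000 is divisible by 400, so still leap.
No century exceptions apply. Count: 23.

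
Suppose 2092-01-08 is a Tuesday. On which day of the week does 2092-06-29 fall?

January 2092: 31 − 8 = 23 days remain.
Then February 2092 (29), March (31), April (30), May (31): 29 + 31 + 30 + 31 = 121 days.
June 1–29, 2092: 29 days.
Total: 23 + 121 + 29 = 173 days.
173 mod 7 = 5, so 5 days after Tuesday is Sunday.

Sunday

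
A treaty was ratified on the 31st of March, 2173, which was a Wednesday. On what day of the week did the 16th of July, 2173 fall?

Friday

March 2173: 31 − 31 = 0 days remain.
Then April (30), May (31), June (30): 30 + 31 + 30 = 91 days.
July 1–16, 2173: 16 days.
Total: 0 + 91 + 16 = 107 days.
107 mod 7 = 2, so 2 days after Wednesday is Friday.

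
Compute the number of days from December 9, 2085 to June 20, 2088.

December 9, 2085 → December 9, 2086: 365 days.
December 9, 2086 → December 9, 2087: 365 days.
December 2087: 31 − 9 = 22 days remain.
Then January (31), February 2088 (29), March (31), April (30), May (31): 31 + 29 + 31 + 30 + 31 = 152 days.
June 1–20, 2088: 20 days.
Residual: 194 days.
Total: 924 days.

924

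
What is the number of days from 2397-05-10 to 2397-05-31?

Within May 2397: 31 − 10 = 21 days.

21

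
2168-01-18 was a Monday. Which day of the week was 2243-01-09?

Monday

Day-of-year of January 18, 2168: 18.
Day-of-year of January 9, 2243: 9.
2168 has 366 days, so 366 − 18 = 348 days remain in 2168.
Full years 2169–2242: 57 common + 17 leap = 57×365 + 17×366 = 27027 days.
Total: 348 + 27027 + 9 = 27384 days.
27384 is a multiple of 7, so 2243-01-09 falls on the same weekday: Monday.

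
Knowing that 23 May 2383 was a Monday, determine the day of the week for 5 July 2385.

Friday

May 2383: 31 − 23 = 8 days remain.
Then 25 full months totalling 761 days.
July 1–5, 2385: 5 days.
Total: 8 + 761 + 5 = 774 days.
774 mod 7 = 4, so 4 days after Monday is Friday.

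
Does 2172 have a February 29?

Yes

2172 is a leap year.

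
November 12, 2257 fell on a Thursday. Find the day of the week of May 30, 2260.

Wednesday

November 12, 2257 → November 12, 2258: 365 days.
November 12, 2258 → November 12, 2259: 365 days.
November 2259: 30 − 12 = 18 days remain.
Then December (31), January (31), February 2260 (29), March (31), April (30): 31 + 31 + 29 + 31 + 30 = 152 days.
May 1–30, 2260: 30 days.
Residual: 200 days.
Total: 930 days.
930 mod 7 = 6, so 6 days after Thursday is Wednesday.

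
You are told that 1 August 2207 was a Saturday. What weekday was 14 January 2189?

Count forward from the earlier date (January 14, 2189) to the later (August 1, 2207):
From January 14, 2189 to January 14, 2207: 18 years, of which 3 contain a Feb 29 — 15×365 + 3×366 = 6573 days.
(2200 is not a leap year (divisible by 100 but not 400).)
January 2207: 31 − 14 = 17 days remain.
Then February 2207 (28), March (31), April (30), May (31), June (30), July (31): 28 + 31 + 30 + 31 + 30 + 31 = 181 days.
August 1, 2207: 1 day.
Residual: 199 days.
Total: 6772 days.
6772 mod 7 = 3, so 3 days before Saturday is Wednesday.

Wednesday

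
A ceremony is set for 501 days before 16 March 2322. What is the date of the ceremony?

31 October 2320

Count 501 days before March 16, 2322:
Day-of-year of October 31, 2320: 305.
Day-of-year of March 16, 2322: 75.
2320 has 366 days, so 366 − 305 = 61 days remain in 2320.
Full years: 2321: 365. Sum = 365.
Total: 61 + 365 + 75 = 501 days.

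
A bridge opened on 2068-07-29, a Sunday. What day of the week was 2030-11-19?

Count forward from the earlier date (November 19, 2030) to the later (July 29, 2068):
Day-of-year of November 19, 2030: 323.
Day-of-year of July 29, 2068: 211.
2030 has 365 days, so 365 − 323 = 42 days remain in 2030.
Full years 2031–2067: 28 common + 9 leap = 28×365 + 9×366 = 13514 days.
Total: 42 + 13514 + 211 = 13767 days.
13767 mod 7 = 5, so 5 days before Sunday is Tuesday.

Tuesday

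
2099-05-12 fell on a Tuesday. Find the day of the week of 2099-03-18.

Wednesday

Count forward from the earlier date (March 18, 2099) to the later (May 12, 2099):
March 2099: 31 − 18 = 13 days remain.
Then April (30): 30 days.
May 1–12, 2099: 12 days.
Total: 13 + 30 + 12 = 55 days.
55 mod 7 = 6, so 6 days before Tuesday is Wednesday.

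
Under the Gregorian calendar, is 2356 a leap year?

2356 is a leap year.

Yes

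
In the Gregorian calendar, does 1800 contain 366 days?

No

1800 is not a leap year (divisible by 100 but not 400).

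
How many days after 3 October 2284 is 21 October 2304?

From October 3, 2284 to October 3, 2304: 20 years, of which 4 contain a Feb 29 — 16×365 + 4×366 = 7304 days.
(2300 is not a leap year (divisible by 100 but not 400).)
Within October 2304: 21 − 3 = 18 days.
Total: 7322 days.

7322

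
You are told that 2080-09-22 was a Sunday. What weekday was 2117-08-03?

Tuesday

Day-of-year of September 22, 2080: 266.
Day-of-year of August 3, 2117: 215.
2080 has 366 days, so 366 − 266 = 100 days remain in 2080.
Full years 2081–2116: 28 common + 8 leap = 28×365 + 8×366 = 13148 days.
Total: 100 + 13148 + 215 = 13463 days.
13463 mod 7 = 2, so 2 days after Sunday is Tuesday.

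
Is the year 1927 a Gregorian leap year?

1927 is not a leap year.

No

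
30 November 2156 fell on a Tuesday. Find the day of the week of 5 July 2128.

Count forward from the earlier date (July 5, 2128) to the later (November 30, 2156):
Day-of-year of July 5, 2128: 187.
Day-of-year of November 30, 2156: 335.
2128 has 366 days, so 366 − 187 = 179 days remain in 2128.
Full years 2129–2155: 21 common + 6 leap = 21×365 + 6×366 = 9861 days.
Total: 179 + 9861 + 335 = 10375 days.
10375 mod 7 = 1, so 1 day before Tuesday is Monday.

Monday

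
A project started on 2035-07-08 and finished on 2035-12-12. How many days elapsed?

157

July 2035: 31 − 8 = 23 days remain.
Then August (31), September (30), October (31), November (30): 31 + 30 + 31 + 30 = 122 days.
December 1–12, 2035: 12 days.
Total: 23 + 122 + 12 = 157 days.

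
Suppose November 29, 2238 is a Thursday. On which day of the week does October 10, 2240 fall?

Saturday

Day-of-year of November 29, 2238: 333.
Day-of-year of October 10, 2240: 284.
2238 has 365 days, so 365 − 333 = 32 days remain in 2238.
Full years: 2239: 365. Sum = 365.
Total: 32 + 365 + 284 = 681 days.
681 mod 7 = 2, so 2 days after Thursday is Saturday.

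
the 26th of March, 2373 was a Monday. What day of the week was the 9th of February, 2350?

Thursday

Count forward from the earlier date (February 9, 2350) to the later (March 26, 2373):
From February 9, 2350 to February 9, 2373: 23 years, of which 6 contain a Feb 29 — 17×365 + 6×366 = 8401 days.
February 2373: 28 − 9 = 19 days remain (2373 is not a leap year, so February has 28 days).
March 1–26, 2373: 26 days.
Residual: 45 days.
Total: 8446 days.
8446 mod 7 = 4, so 4 days before Monday is Thursday.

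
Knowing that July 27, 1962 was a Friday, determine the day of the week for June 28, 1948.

Count forward from the earlier date (June 28, 1948) to the later (July 27, 1962):
From June 28, 1948 to June 28, 1962: 14 years, of which 3 contain a Feb 29 — 11×365 + 3×366 = 5113 days.
June 1962: 30 − 28 = 2 days remain.
July 1–27, 1962: 27 days.
Residual: 29 days.
Total: 5142 days.
5142 mod 7 = 4, so 4 days before Friday is Monday.

Monday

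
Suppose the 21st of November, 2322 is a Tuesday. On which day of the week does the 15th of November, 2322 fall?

Wednesday

Count forward from the earlier date (November 15, 2322) to the later (November 21, 2322):
Within November 2322: 21 − 15 = 6 days.
6 mod 7 = 6, so 6 days before Tuesday is Wednesday.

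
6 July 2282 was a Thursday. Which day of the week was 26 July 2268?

Count forward from the earlier date (July 26, 2268) to the later (July 6, 2282):
Day-of-year of July 26, 2268: 208.
Day-of-year of July 6, 2282: 187.
2268 has 366 days, so 366 − 208 = 158 days remain in 2268.
Full years 2269–2281: 10 common + 3 leap = 10×365 + 3×366 = 4748 days.
Total: 158 + 4748 + 187 = 5093 days.
5093 mod 7 = 4, so 4 days before Thursday is Sunday.

Sunday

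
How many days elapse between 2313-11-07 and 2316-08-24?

November 7, 2313 → November 7, 2314: 365 days.
November 7, 2314 → November 7, 2315: 365 days.
November 2315: 30 − 7 = 23 days remain.
Then December (31), January (31), February 2316 (29), March (31), April (30), May (31), June (30), July (31): 31 + 31 + 29 + 31 + 30 + 31 + 30 + 31 = 244 days.
August 1–24, 2316: 24 days.
Residual: 291 days.
Total: 1021 days.

1021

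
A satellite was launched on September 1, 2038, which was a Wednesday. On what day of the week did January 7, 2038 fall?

Thursday

Count forward from the earlier date (January 7, 2038) to the later (September 1, 2038):
January 2038: 31 − 7 = 24 days remain.
Then February 2038 (28), March (31), April (30), May (31), June (30), July (31), August (31): 28 + 31 + 30 + 31 + 30 + 31 + 31 = 212 days.
September 1, 2038: 1 day.
Total: 24 + 212 + 1 = 237 days.
237 mod 7 = 6, so 6 days before Wednesday is Thursday.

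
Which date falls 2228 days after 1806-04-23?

1812-05-29

Count 2228 days after April 23, 1806:
Day-of-year of April 23, 1806: 113.
Day-of-year of May 29, 1812: 150.
1806 has 365 days, so 365 − 113 = 252 days remain in 1806.
Full years: 1807: 365; 1808: 366; 1809: 365; 1810: 365; 1811: 365. Sum = 1826.
Total: 252 + 1826 + 150 = 2228 days.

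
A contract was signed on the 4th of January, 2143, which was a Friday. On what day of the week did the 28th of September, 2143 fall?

January 2143: 31 − 4 = 27 days remain.
Then February 2143 (28), March (31), April (30), May (31), June (30), July (31), August (31): 28 + 31 + 30 + 31 + 30 + 31 + 31 = 212 days.
September 1–28, 2143: 28 days.
Total: 27 + 212 + 28 = 267 days.
267 mod 7 = 1, so 1 day after Friday is Saturday.

Saturday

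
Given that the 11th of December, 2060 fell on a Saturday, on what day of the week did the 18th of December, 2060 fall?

Within December 2060: 18 − 11 = 7 days.
7 is a multiple of 7, so the 18th of December, 2060 falls on the same weekday: Saturday.

Saturday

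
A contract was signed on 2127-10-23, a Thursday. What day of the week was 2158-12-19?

Tuesday

Day-of-year of October 23, 2127: 296.
Day-of-year of December 19, 2158: 353.
2127 has 365 days, so 365 − 296 = 69 days remain in 2127.
Full years 2128–2157: 22 common + 8 leap = 22×365 + 8×366 = 10958 days.
Total: 69 + 10958 + 353 = 11380 days.
11380 mod 7 = 5, so 5 days after Thursday is Tuesday.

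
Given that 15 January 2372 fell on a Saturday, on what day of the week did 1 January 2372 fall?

Count forward from the earlier date (January 1, 2372) to the later (January 15, 2372):
Within January 2372: 15 − 1 = 14 days.
14 is a multiple of 7, so 1 January 2372 falls on the same weekday: Saturday.

Saturday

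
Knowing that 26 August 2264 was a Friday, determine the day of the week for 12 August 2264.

Friday

Count forward from the earlier date (August 12, 2264) to the later (August 26, 2264):
Within August 2264: 26 − 12 = 14 days.
14 is a multiple of 7, so 12 August 2264 falls on the same weekday: Friday.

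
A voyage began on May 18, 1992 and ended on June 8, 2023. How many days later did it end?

From May 18, 1992 to May 18, 2023: 31 years, of which 7 contain a Feb 29 — 24×365 + 7×366 = 11322 days.
(2000 is a leap year (divisible by 400).)
May 2023: 31 − 18 = 13 days remain.
June 1–8, 2023: 8 days.
Residual: 21 days.
Total: 11343 days.

11343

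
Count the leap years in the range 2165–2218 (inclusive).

Years divisible by 4: 2168, 2172, …, 2216 — 13 in all.
Of these, 2200 is divisible by 100 but not 400, so not leap.
Leap years: 13 − 1 = 12.

12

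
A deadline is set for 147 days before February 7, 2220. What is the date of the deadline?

September 13, 2219

Count 147 days before February 7, 2220:
September 2219: 30 − 13 = 17 days remain.
Then October (31), November (30), December (31), January (31): 31 + 30 + 31 + 31 = 123 days.
February 1–7, 2220: 7 days (2220 is a leap year).
Residual: 147 days.
Total: 147 days.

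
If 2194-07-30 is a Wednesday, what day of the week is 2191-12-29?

Count forward from the earlier date (December 29, 2191) to the later (July 30, 2194):
Day-of-year of December 29, 2191: 363.
Day-of-year of July 30, 2194: 211.
2191 has 365 days, so 365 − 363 = 2 days remain in 2191.
Full years: 2192: 366; 2193: 365. Sum = 731.
Total: 2 + 731 + 211 = 944 days.
944 mod 7 = 6, so 6 days before Wednesday is Thursday.

Thursday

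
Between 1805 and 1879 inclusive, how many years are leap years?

Years divisible by 4: 1808, 1812, …, 1876 — 18 in all.
No century exceptions apply. Count: 18.

18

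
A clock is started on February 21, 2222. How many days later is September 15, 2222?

February 2222: 28 − 21 = 7 days remain (2222 is not a leap year, so February has 28 days).
Then March (31), April (30), May (31), June (30), July (31), August (31): 31 + 30 + 31 + 30 + 31 + 31 = 184 days.
September 1–15, 2222: 15 days.
Total: 7 + 184 + 15 = 206 days.

206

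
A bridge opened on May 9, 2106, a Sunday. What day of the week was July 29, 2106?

May 2106: 31 − 9 = 22 days remain.
Then June (30): 30 days.
July 1–29, 2106: 29 days.
Total: 22 + 30 + 29 = 81 days.
81 mod 7 = 4, so 4 days after Sunday is Thursday.

Thursday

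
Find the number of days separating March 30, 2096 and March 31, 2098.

March 30, 2096 → March 30, 2097: 365 days.
March 30, 2097 → March 30, 2098: 365 days.
Within March 2098: 31 − 30 = 1 day.
Total: 731 days.

731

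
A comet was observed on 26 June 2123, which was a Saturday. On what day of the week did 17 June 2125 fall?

Sunday

June 26, 2123 → June 26, 2124: 366 days (2124 is a leap year).
June 2124: 30 − 26 = 4 days remain.
Then 11 full months totalling 335 days.
June 1–17, 2125: 17 days.
Residual: 356 days.
Total: 722 days.
722 mod 7 = 1, so 1 day after Saturday is Sunday.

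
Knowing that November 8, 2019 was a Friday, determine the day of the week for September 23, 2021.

Thursday

November 2019: 30 − 8 = 22 days remain.
Then 21 full months totalling 640 days.
September 1–23, 2021: 23 days.
Total: 22 + 640 + 23 = 685 days.
685 mod 7 = 6, so 6 days after Friday is Thursday.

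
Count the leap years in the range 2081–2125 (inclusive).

10

Years divisible by 4 in [2081, 2125]: 2084, 2088, 2092, 2096, 2100, 2104, 2108, 2112, 2116, 2120, 2124.
Of these, 2100 is divisible by 100 but not 400, so not leap.
Leap years: 11 − 1 = 10.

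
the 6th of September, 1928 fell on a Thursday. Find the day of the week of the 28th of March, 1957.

From September 6, 1928 to September 6, 1956: 28 years, of which 7 contain a Feb 29 — 21×365 + 7×366 = 10227 days.
September 1956: 30 − 6 = 24 days remain.
Then October (31), November (30), December (31), January (31), February 1957 (28): 31 + 30 + 31 + 31 + 28 = 151 days.
March 1–28, 1957: 28 days.
Residual: 203 days.
Total: 10430 days.
10430 is a multiple of 7, so the 28th of March, 1957 falls on the same weekday: Thursday.

Thursday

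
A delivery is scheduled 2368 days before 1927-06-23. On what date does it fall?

1920-12-28

Count 2368 days before June 23, 1927:
December 28, 1920 → December 28, 1921: 365 days.
December 28, 1921 → December 28, 1922: 365 days.
December 28, 1922 → December 28, 1923: 365 days.
December 28, 1923 → December 28, 1924: 366 days (1924 is a leap year).
December 28, 1924 → December 28, 1925: 365 days.
December 28, 1925 → December 28, 1926: 365 days.
December 1926: 31 − 28 = 3 days remain.
Then January (31), February 1927 (28), March (31), April (30), May (31): 31 + 28 + 31 + 30 + 31 = 151 days.
June 1–23, 1927: 23 days.
Residual: 177 days.
Total: 2368 days.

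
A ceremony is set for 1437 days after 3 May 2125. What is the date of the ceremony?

9 April 2129

Count 1437 days after May 3, 2125:
Day-of-year of May 3, 2125: 123.
Day-of-year of April 9, 2129: 99.
2125 has 365 days, so 365 − 123 = 242 days remain in 2125.
Full years: 2126: 365; 2127: 365; 2128: 366. Sum = 1096.
Total: 242 + 1096 + 99 = 1437 days.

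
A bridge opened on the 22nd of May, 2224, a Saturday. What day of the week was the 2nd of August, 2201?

Sunday

Count forward from the earlier date (August 2, 2201) to the later (May 22, 2224):
From August 2, 2201 to August 2, 2223: 22 years, of which 5 contain a Feb 29 — 17×365 + 5×366 = 8035 days.
August 2223: 31 − 2 = 29 days remain.
Then September (30), October (31), November (30), December (31), January (31), February 2224 (29), March (31), April (30): 30 + 31 + 30 + 31 + 31 + 29 + 31 + 30 = 243 days.
May 1–22, 2224: 22 days.
Residual: 294 days.
Total: 8329 days.
8329 mod 7 = 6, so 6 days before Saturday is Sunday.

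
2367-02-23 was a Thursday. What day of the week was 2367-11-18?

Saturday

February 2367: 28 − 23 = 5 days remain (2367 is not a leap year, so February has 28 days).
Then March (31), April (30), May (31), June (30), July (31), August (31), September (30), October (31): 31 + 30 + 31 + 30 + 31 + 31 + 30 + 31 = 245 days.
November 1–18, 2367: 18 days.
Total: 5 + 245 + 18 = 268 days.
268 mod 7 = 2, so 2 days after Thursday is Saturday.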